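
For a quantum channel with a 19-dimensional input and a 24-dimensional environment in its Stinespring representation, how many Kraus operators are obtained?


Tracing out the environment in an orthonormal basis {|i>_E} gives Kraus operators K_i = <i|_E U |0>_E.
Number of Kraus operators = dim(H_env) = d_env
= 24

24


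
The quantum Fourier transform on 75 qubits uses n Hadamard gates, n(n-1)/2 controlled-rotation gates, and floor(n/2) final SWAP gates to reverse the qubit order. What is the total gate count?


Hadamard gates: 75
Controlled rotations: n*(n-1)/2 = 75*74/2 = 2775
SWAP gates: floor(n/2) = floor(75/2) = 37
Total = 75 + 2775 + 37
= 2887

2887


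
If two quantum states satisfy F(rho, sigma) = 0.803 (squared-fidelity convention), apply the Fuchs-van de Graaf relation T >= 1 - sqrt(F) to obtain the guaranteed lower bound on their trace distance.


Fuchs-van de Graaf (squared-fidelity convention): 1 - sqrt(F) <= T <= sqrt(1 - F).
Lower bound: T >= 1 - sqrt(F)
sqrt(F) = sqrt(0.803) = 0.8961
T >= 1 - 0.8961
T >= 0.1039

0.1039


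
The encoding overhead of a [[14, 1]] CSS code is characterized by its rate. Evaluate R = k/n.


Code rate R = k/n
= 1/14
= 0.0714

0.0714


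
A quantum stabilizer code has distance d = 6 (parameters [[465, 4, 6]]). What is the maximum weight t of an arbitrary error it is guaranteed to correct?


Code parameters: [[465, 4, 6]], distance d = 6.
Number of correctable errors = floor((d-1)/2)
= floor((6 - 1)/2)
= floor(5/2)
= 2

2


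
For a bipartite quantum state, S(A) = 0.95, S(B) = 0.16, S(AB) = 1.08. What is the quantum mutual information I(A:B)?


I(A:B) = S(A) + S(B) - S(AB)
= 0.95 + 0.16 - 1.08
= 0.0300

0.0300


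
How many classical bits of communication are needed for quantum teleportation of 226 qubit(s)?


Quantum teleportation requires 2 classical bits per qubit teleported.
226 qubit(s) -> 2 * 226 = 452 classical bits

452


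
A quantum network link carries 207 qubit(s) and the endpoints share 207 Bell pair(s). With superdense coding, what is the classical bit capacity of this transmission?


Superdense coding allows 2 classical bits per shared entangled pair.
207 pair(s) -> 2 * 207 = 414 classical bits

414


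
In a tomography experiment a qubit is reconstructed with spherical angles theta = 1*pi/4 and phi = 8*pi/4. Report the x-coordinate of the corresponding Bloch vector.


theta = 0.7854, phi = 6.2832
r_x = sin(theta)*cos(phi) = 0.7071 * 1.0000
r_x = 0.7071

0.7071


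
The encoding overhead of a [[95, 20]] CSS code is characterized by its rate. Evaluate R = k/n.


Code rate R = k/n
= 20/95
= 0.2105

0.2105


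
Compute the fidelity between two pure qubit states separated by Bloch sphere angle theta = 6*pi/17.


For states separated by angle theta on Bloch sphere:
F = cos^2(theta/2)
theta = 6*pi/17 = 1.1088
theta/2 = 0.5544
cos(theta/2) = 0.8502
F = 0.7229

0.7229


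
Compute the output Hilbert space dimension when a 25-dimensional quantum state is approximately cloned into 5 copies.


Output space = H^(tensor 5) where dim(H) = 25
dim = 25^5
= 625 (after 2 factors)
= 15625 (after 3 factors)
= 390625 (after 4 factors)
= 9765625 (after 5 factors)
= 9765625

9765625


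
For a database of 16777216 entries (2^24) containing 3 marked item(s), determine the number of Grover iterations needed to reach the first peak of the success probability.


After j Grover iterations the success probability is P(j) = sin^2((2j+1)*theta), where sin(theta) = sqrt(k/N).
N = 2^24 = 16777216, k = 3
sin(theta) = sqrt(k/N) = 0.0004228639667
theta = arcsin(sqrt(k/N)) = 0.0004228639793 rad
P(j) reaches its first maximum when (2j+1)*theta is as close as possible to pi/2, i.e. j = round(pi/(4*theta) - 1/2).
pi/(4*theta) - 1/2 = 1856.8305
(For comparison, the common estimate pi/4 * sqrt(N/k) = 1857.3305; the exact maximiser is used here.)
Optimal iterations = 1857

1857


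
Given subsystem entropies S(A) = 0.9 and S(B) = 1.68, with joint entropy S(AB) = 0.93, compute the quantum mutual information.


I(A:B) = S(A) + S(B) - S(AB)
= 0.9 + 1.68 - 0.93
= 1.6500

1.6500


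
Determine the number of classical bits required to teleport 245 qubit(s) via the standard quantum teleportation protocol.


Quantum teleportation requires 2 classical bits per qubit teleported.
245 qubit(s) -> 2 * 245 = 490 classical bits

490


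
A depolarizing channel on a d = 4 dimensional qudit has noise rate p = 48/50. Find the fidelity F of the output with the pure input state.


F = (1-p) + p/d
= (1 - 0.9600) + 0.9600/4
= 0.0400 + 0.2400
= 0.2800

0.2800


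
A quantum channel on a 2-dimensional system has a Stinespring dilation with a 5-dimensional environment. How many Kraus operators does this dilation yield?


Tracing out the environment in an orthonormal basis {|i>_E} gives Kraus operators K_i = <i|_E U |0>_E.
Number of Kraus operators = dim(H_env) = d_env
= 5

5


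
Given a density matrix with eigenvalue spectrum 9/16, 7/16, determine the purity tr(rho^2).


tr(rho^2) = sum of eigenvalues squared
= (9/16)^2 + (7/16)^2
= (81 + 49) / 256
= 130/256
= 0.5078

0.5078


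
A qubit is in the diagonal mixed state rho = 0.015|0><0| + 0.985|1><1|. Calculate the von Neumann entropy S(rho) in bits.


S = -p*log2(p) - (1-p)*log2(1-p)
p = 0.0150, 1-p = 0.9850
= -0.0150 * log2(0.0150) - 0.9850 * log2(0.9850)
= -(-0.0909) - (-0.0215)
= 0.1124

0.1124


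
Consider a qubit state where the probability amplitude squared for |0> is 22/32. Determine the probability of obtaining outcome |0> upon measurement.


|alpha|^2 = 22/32 = 0.6875
|beta|^2 = 1 - 22/32 = 10/32 = 0.3125
P(|0>) = |alpha|^2 = 0.6875

0.6875


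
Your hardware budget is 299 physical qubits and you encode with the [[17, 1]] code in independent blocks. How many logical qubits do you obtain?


Each code block uses 17 physical qubits for 1 logical qubit(s).
Number of complete blocks = floor(299 / 17) = 17
Logical qubits = 17 * 1
= 17

17


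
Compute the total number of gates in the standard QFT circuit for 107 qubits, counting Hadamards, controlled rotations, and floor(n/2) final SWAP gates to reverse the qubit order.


Hadamard gates: 107
Controlled rotations: n*(n-1)/2 = 107*106/2 = 5671
SWAP gates: floor(n/2) = floor(107/2) = 53
Total = 107 + 5671 + 53
= 5831

5831


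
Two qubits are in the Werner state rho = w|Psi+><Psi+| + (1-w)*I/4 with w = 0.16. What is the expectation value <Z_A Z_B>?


|Psi+> = (|01> + |10>)/sqrt(2)
For the pure Bell state, <Z_A Z_B> = -1 (Bell-state Pauli correlator).
The maximally-mixed part I/4 has tr(I/4 * P tensor P) = 0 for any traceless Pauli P.
So <Z_A Z_B>_rho = w * (-1) + (1 - w) * 0
= 0.16 * (-1)
= -0.1600

-0.1600


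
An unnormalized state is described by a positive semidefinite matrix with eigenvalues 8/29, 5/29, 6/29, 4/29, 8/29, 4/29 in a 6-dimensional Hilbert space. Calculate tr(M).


tr(M) = sum of eigenvalues
= 8/29 + 5/29 + 6/29 + 4/29 + 8/29 + 4/29
= 35/29
= 1.2069

1.2069


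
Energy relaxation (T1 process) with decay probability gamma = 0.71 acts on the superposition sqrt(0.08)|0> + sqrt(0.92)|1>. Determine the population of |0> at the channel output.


For amplitude damping with parameter gamma on state sqrt(a)|0> + sqrt(b)|1>:
alpha^2 = 0.08, beta^2 = 0.92
P(|0>) = alpha^2 + gamma * beta^2
= 0.08 + 0.71 * 0.92
= 0.08 + 0.6532
= 0.7332

0.7332


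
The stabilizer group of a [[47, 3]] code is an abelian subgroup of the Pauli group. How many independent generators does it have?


For an [[n,k]] stabilizer code:
Number of stabilizer generators = n - k
= 47 - 3
= 44

44


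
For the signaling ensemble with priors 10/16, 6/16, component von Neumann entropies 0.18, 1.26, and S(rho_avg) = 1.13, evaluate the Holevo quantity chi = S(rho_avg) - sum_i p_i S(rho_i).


chi = S(rho) - sum_i p_i * S(rho_i)
Weighted entropy = 10/16 * 0.18 + 6/16 * 1.26
= 0.5850
chi = 1.13 - 0.5850
= 0.5450

0.5450


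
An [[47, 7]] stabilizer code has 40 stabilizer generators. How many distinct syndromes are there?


Each stabilizer generator gives a binary (+1 or -1) measurement outcome.
With 40 independent generators:
Total syndromes = 2^40
= 1099511627776

1099511627776


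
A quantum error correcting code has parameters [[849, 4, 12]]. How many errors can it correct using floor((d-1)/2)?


Code parameters: [[849, 4, 12]], distance d = 12.
Number of correctable errors = floor((d-1)/2)
= floor((12 - 1)/2)
= floor(11/2)
= 5

5


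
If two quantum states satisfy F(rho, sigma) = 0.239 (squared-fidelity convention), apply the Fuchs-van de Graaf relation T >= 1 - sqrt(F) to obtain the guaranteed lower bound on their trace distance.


Fuchs-van de Graaf (squared-fidelity convention): 1 - sqrt(F) <= T <= sqrt(1 - F).
Lower bound: T >= 1 - sqrt(F)
sqrt(F) = sqrt(0.239) = 0.4889
T >= 1 - 0.4889
T >= 0.5111

0.5111


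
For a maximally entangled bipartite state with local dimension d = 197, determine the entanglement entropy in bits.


For a maximally entangled state in d x d:
S = log2(d) = log2(197)
= 7.6221

7.6221


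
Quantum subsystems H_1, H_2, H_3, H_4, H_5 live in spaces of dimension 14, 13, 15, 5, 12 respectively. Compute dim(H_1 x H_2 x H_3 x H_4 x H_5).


dim(H_1 x H_2 x H_3 x H_4 x H_5) = 14 * 13 * 15 * 5 * 12
= 182 * 15 * 5 * 12
= 2730 * 5 * 12
= 13650 * 12
= 163800

163800


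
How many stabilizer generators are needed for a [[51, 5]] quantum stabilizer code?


For an [[n,k]] stabilizer code:
Number of stabilizer generators = n - k
= 51 - 5
= 46

46


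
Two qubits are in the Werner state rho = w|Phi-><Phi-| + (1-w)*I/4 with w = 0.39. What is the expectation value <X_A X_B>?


|Phi-> = (|00> - |11>)/sqrt(2)
For the pure Bell state, <X_A X_B> = -1 (Bell-state Pauli correlator).
The maximally-mixed part I/4 has tr(I/4 * P tensor P) = 0 for any traceless Pauli P.
So <X_A X_B>_rho = w * (-1) + (1 - w) * 0
= 0.39 * (-1)
= -0.3900

-0.3900


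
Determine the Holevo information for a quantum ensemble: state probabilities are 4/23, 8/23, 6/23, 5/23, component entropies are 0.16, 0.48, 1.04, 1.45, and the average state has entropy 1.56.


chi = S(rho) - sum_i p_i * S(rho_i)
Weighted entropy = 4/23 * 0.16 + 8/23 * 0.48 + 6/23 * 1.04 + 5/23 * 1.45
= 0.7813
chi = 1.56 - 0.7813
= 0.7787

0.7787


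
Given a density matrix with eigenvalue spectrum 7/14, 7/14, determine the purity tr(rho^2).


tr(rho^2) = sum of eigenvalues squared
= (7/14)^2 + (7/14)^2
= (49 + 49) / 196
= 98/196
= 0.5000

0.5000


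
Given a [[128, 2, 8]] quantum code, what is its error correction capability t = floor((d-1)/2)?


Code parameters: [[128, 2, 8]], distance d = 8.
Number of correctable errors = floor((d-1)/2)
= floor((8 - 1)/2)
= floor(7/2)
= 3

3


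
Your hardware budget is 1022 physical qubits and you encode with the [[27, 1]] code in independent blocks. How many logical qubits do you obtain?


Each code block uses 27 physical qubits for 1 logical qubit(s).
Number of complete blocks = floor(1022 / 27) = 37
Logical qubits = 37 * 1
= 37

37


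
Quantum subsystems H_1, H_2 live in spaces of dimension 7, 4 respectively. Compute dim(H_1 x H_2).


dim(H_1 x H_2) = 7 * 4
= 28

28


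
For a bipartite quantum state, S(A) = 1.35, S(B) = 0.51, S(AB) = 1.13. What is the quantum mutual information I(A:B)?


I(A:B) = S(A) + S(B) - S(AB)
= 1.35 + 0.51 - 1.13
= 0.7300

0.7300


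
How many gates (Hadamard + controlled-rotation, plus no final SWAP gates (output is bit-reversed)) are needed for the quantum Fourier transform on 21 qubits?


Hadamard gates: 21
Controlled rotations: n*(n-1)/2 = 21*20/2 = 210
SWAP gates: 0 (omitted)
Total = 21 + 210
= 231

231


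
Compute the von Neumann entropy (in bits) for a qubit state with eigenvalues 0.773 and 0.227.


S = -p*log2(p) - (1-p)*log2(1-p)
p = 0.7730, 1-p = 0.2270
= -0.7730 * log2(0.7730) - 0.2270 * log2(0.2270)
= -(-0.2871) - (-0.4856)
= 0.7727

0.7727


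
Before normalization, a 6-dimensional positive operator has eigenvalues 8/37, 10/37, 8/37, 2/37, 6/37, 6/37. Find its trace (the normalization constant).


tr(M) = sum of eigenvalues
= 8/37 + 10/37 + 8/37 + 2/37 + 6/37 + 6/37
= 40/37
= 1.0811

1.0811


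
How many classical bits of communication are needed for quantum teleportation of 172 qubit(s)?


Quantum teleportation requires 2 classical bits per qubit teleported.
172 qubit(s) -> 2 * 172 = 344 classical bits

344


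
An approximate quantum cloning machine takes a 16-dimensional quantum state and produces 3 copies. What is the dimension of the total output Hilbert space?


Output space = H^(tensor 3) where dim(H) = 16
dim = 16^3
= 256 (after 2 factors)
= 4096 (after 3 factors)
= 4096

4096


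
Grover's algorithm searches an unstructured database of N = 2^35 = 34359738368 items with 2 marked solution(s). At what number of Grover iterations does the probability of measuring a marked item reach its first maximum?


After j Grover iterations the success probability is P(j) = sin^2((2j+1)*theta), where sin(theta) = sqrt(k/N).
N = 2^35 = 34359738368, k = 2
sin(theta) = sqrt(k/N) = 7.629394531e-06
theta = arcsin(sqrt(k/N)) = 7.629394531e-06 rad
P(j) reaches its first maximum when (2j+1)*theta is as close as possible to pi/2, i.e. j = round(pi/(4*theta) - 1/2).
pi/(4*theta) - 1/2 = 102943.2081
(For comparison, the common estimate pi/4 * sqrt(N/k) = 102943.7081; the exact maximiser is used here.)
Optimal iterations = 102943

102943


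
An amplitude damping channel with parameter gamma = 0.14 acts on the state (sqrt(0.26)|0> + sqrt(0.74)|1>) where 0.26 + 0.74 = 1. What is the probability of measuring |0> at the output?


For amplitude damping with parameter gamma on state sqrt(a)|0> + sqrt(b)|1>:
alpha^2 = 0.26, beta^2 = 0.74
P(|0>) = alpha^2 + gamma * beta^2
= 0.26 + 0.14 * 0.74
= 0.26 + 0.1036
= 0.3636

0.3636


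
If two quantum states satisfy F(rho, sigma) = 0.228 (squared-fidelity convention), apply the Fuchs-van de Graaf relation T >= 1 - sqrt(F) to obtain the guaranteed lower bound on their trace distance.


Fuchs-van de Graaf (squared-fidelity convention): 1 - sqrt(F) <= T <= sqrt(1 - F).
Lower bound: T >= 1 - sqrt(F)
sqrt(F) = sqrt(0.228) = 0.4775
T >= 1 - 0.4775
T >= 0.5225

0.5225


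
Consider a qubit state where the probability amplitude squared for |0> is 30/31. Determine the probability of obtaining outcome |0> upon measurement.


|alpha|^2 = 30/31 = 0.9677
|beta|^2 = 1 - 30/31 = 1/31 = 0.0323
P(|0>) = |alpha|^2 = 0.9677

0.9677


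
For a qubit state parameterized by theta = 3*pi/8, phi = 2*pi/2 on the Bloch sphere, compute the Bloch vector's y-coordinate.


theta = 1.1781, phi = 3.1416
r_y = sin(theta)*sin(phi) = 0.9239 * 0.0000
r_y = 0.0000

0.0000


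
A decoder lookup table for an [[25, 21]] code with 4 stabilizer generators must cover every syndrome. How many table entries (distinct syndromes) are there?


Each stabilizer generator gives a binary (+1 or -1) measurement outcome.
With 4 independent generators:
Total syndromes = 2^4
= 16

16


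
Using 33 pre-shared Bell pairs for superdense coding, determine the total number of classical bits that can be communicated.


Superdense coding allows 2 classical bits per shared entangled pair.
33 pair(s) -> 2 * 33 = 66 classical bits

66


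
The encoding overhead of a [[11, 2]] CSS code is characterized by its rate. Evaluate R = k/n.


Code rate R = k/n
= 2/11
= 0.1818

0.1818


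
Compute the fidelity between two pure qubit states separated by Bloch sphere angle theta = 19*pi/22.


For states separated by angle theta on Bloch sphere:
F = cos^2(theta/2)
theta = 19*pi/22 = 2.7132
theta/2 = 1.3566
cos(theta/2) = 0.2126
F = 0.0452

0.0452


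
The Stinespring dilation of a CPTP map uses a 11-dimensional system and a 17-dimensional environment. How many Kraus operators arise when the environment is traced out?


Tracing out the environment in an orthonormal basis {|i>_E} gives Kraus operators K_i = <i|_E U |0>_E.
Number of Kraus operators = dim(H_env) = d_env
= 17

17


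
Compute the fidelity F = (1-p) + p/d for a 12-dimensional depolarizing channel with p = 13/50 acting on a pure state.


F = (1-p) + p/d
= (1 - 0.2600) + 0.2600/12
= 0.7400 + 0.0217
= 0.7617

0.7617


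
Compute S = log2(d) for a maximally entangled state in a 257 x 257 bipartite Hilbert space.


For a maximally entangled state in d x d:
S = log2(d) = log2(257)
= 8.0056

8.0056


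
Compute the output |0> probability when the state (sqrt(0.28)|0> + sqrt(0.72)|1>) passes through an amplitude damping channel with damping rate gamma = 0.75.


For amplitude damping with parameter gamma on state sqrt(a)|0> + sqrt(b)|1>:
alpha^2 = 0.28, beta^2 = 0.72
P(|0>) = alpha^2 + gamma * beta^2
= 0.28 + 0.75 * 0.72
= 0.28 + 0.5400
= 0.8200

0.8200


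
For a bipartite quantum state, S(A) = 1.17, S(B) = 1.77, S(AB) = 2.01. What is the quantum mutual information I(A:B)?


I(A:B) = S(A) + S(B) - S(AB)
= 1.17 + 1.77 - 2.01
= 0.9300

0.9300


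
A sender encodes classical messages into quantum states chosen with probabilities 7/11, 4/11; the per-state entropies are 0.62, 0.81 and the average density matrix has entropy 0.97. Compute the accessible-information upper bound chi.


chi = S(rho) - sum_i p_i * S(rho_i)
Weighted entropy = 7/11 * 0.62 + 4/11 * 0.81
= 0.6891
chi = 0.97 - 0.6891
= 0.2809

0.2809


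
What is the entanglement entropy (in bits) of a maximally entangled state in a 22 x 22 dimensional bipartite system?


For a maximally entangled state in d x d:
S = log2(d) = log2(22)
= 4.4594

4.4594


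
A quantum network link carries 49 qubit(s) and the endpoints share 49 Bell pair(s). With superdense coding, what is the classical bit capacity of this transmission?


Superdense coding allows 2 classical bits per shared entangled pair.
49 pair(s) -> 2 * 49 = 98 classical bits

98


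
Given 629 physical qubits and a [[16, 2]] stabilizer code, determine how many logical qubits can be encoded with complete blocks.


Each code block uses 16 physical qubits for 2 logical qubit(s).
Number of complete blocks = floor(629 / 16) = 39
Logical qubits = 39 * 2
= 78

78


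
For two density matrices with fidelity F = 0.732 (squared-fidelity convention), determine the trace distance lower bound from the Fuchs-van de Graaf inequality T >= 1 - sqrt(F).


Fuchs-van de Graaf (squared-fidelity convention): 1 - sqrt(F) <= T <= sqrt(1 - F).
Lower bound: T >= 1 - sqrt(F)
sqrt(F) = sqrt(0.732) = 0.8556
T >= 1 - 0.8556
T >= 0.1444

0.1444


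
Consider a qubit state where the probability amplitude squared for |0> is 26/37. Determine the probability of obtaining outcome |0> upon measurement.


|alpha|^2 = 26/37 = 0.7027
|beta|^2 = 1 - 26/37 = 11/37 = 0.2973
P(|0>) = |alpha|^2 = 0.7027

0.7027


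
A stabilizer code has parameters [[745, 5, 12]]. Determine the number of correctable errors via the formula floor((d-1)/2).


Code parameters: [[745, 5, 12]], distance d = 12.
Number of correctable errors = floor((d-1)/2)
= floor((12 - 1)/2)
= floor(11/2)
= 5

5


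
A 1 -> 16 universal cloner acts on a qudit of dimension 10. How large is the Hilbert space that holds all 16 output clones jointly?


Output space = H^(tensor 16) where dim(H) = 10
dim = 10^16
= 100 (after 2 factors)
= 1000 (after 3 factors)
= 10000 (after 4 factors)
= 100000 (after 5 factors)
= 1000000 (after 6 factors)
= 10000000 (after 7 factors)
= 100000000 (after 8 factors)
= 1000000000 (after 9 factors)
= 10000000000 (after 10 factors)
= 100000000000 (after 11 factors)
= 1000000000000 (after 12 factors)
= 10000000000000 (after 13 factors)
= 100000000000000 (after 14 factors)
= 1000000000000000 (after 15 factors)
= 10000000000000000 (after 16 factors)
= 10000000000000000

10000000000000000


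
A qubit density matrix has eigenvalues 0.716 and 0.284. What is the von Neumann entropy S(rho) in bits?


S = -p*log2(p) - (1-p)*log2(1-p)
p = 0.7160, 1-p = 0.2840
= -0.7160 * log2(0.7160) - 0.2840 * log2(0.2840)
= -(-0.3451) - (-0.5158)
= 0.8608

0.8608


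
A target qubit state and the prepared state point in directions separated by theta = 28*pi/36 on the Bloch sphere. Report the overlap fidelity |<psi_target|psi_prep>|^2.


For states separated by angle theta on Bloch sphere:
F = cos^2(theta/2)
theta = 28*pi/36 = 2.4435
theta/2 = 1.2217
cos(theta/2) = 0.3420
F = 0.1170

0.1170


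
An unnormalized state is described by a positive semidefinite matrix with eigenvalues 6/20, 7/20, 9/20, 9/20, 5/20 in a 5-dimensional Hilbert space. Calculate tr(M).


tr(M) = sum of eigenvalues
= 6/20 + 7/20 + 9/20 + 9/20 + 5/20
= 36/20
= 1.8000

1.8000


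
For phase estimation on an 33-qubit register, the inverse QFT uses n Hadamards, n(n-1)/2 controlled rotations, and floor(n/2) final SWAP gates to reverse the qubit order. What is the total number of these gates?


Hadamard gates: 33
Controlled rotations: n*(n-1)/2 = 33*32/2 = 528
SWAP gates: floor(n/2) = floor(33/2) = 16
Total = 33 + 528 + 16
= 577

577


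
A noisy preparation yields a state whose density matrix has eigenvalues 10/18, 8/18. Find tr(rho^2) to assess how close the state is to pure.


tr(rho^2) = sum of eigenvalues squared
= (10/18)^2 + (8/18)^2
= (100 + 64) / 324
= 164/324
= 0.5062

0.5062


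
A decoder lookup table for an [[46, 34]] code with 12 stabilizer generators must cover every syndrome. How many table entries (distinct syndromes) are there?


Each stabilizer generator gives a binary (+1 or -1) measurement outcome.
With 12 independent generators:
Total syndromes = 2^12
= 4096

4096


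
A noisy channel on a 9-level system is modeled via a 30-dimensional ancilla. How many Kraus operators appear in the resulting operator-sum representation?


Tracing out the environment in an orthonormal basis {|i>_E} gives Kraus operators K_i = <i|_E U |0>_E.
Number of Kraus operators = dim(H_env) = d_env
= 30

30


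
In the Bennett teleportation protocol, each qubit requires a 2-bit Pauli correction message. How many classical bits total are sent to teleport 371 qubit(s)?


Quantum teleportation requires 2 classical bits per qubit teleported.
371 qubit(s) -> 2 * 371 = 742 classical bits

742


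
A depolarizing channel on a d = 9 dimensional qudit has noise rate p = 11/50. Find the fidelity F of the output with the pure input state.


F = (1-p) + p/d
= (1 - 0.2200) + 0.2200/9
= 0.7800 + 0.0244
= 0.8044

0.8044


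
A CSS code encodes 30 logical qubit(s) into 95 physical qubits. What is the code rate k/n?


Code rate R = k/n
= 30/95
= 0.3158

0.3158


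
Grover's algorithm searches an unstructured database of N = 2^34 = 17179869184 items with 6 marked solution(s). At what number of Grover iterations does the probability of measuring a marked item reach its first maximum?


After j Grover iterations the success probability is P(j) = sin^2((2j+1)*theta), where sin(theta) = sqrt(k/N).
N = 2^34 = 17179869184, k = 6
sin(theta) = sqrt(k/N) = 1.868812365e-05
theta = arcsin(sqrt(k/N)) = 1.868812365e-05 rad
P(j) reaches its first maximum when (2j+1)*theta is as close as possible to pi/2, i.e. j = round(pi/(4*theta) - 1/2).
pi/(4*theta) - 1/2 = 42026.0928
(For comparison, the common estimate pi/4 * sqrt(N/k) = 42026.5928; the exact maximiser is used here.)
Optimal iterations = 42026

42026


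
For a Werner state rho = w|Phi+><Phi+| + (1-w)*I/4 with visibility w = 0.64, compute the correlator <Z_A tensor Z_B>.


|Phi+> = (|00> + |11>)/sqrt(2)
For the pure Bell state, <Z_A Z_B> = +1 (Bell-state Pauli correlator).
The maximally-mixed part I/4 has tr(I/4 * P tensor P) = 0 for any traceless Pauli P.
So <Z_A Z_B>_rho = w * (+1) + (1 - w) * 0
= 0.64 * (+1)
= 0.6400

0.6400


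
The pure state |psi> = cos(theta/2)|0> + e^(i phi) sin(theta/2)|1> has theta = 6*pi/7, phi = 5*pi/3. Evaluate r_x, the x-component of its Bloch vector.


theta = 2.6928, phi = 5.2360
r_x = sin(theta)*cos(phi) = 0.4339 * 0.5000
r_x = 0.2169

0.2169


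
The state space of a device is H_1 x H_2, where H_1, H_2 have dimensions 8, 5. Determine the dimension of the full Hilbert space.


dim(H_1 x H_2) = 8 * 5
= 40

40


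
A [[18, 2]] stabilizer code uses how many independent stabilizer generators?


For an [[n,k]] stabilizer code:
Number of stabilizer generators = n - k
= 18 - 2
= 16

16


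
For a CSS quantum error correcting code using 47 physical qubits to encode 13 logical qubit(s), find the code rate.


Code rate R = k/n
= 13/47
= 0.2766

0.2766


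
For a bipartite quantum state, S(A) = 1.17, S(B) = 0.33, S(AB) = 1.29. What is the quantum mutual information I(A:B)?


I(A:B) = S(A) + S(B) - S(AB)
= 1.17 + 0.33 - 1.29
= 0.2100

0.2100


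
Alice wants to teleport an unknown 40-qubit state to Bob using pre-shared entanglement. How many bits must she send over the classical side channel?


Quantum teleportation requires 2 classical bits per qubit teleported.
40 qubit(s) -> 2 * 40 = 80 classical bits

80


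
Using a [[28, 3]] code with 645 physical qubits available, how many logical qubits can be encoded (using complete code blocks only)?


Each code block uses 28 physical qubits for 3 logical qubit(s).
Number of complete blocks = floor(645 / 28) = 23
Logical qubits = 23 * 3
= 69

69


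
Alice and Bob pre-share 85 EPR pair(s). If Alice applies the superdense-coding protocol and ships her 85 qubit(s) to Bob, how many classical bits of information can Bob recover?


Superdense coding allows 2 classical bits per shared entangled pair.
85 pair(s) -> 2 * 85 = 170 classical bits

170


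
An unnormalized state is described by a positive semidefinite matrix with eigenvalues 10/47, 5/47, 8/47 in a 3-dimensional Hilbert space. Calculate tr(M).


tr(M) = sum of eigenvalues
= 10/47 + 5/47 + 8/47
= 23/47
= 0.4894

0.4894


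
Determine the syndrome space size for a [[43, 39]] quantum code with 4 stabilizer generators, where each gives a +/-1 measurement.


Each stabilizer generator gives a binary (+1 or -1) measurement outcome.
With 4 independent generators:
Total syndromes = 2^4
= 16

16


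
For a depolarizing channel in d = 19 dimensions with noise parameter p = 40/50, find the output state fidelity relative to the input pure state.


F = (1-p) + p/d
= (1 - 0.8000) + 0.8000/19
= 0.2000 + 0.0421
= 0.2421

0.2421


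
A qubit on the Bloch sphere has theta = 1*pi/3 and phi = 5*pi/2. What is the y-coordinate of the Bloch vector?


theta = 1.0472, phi = 7.8540
r_y = sin(theta)*sin(phi) = 0.8660 * 1.0000
r_y = 0.8660

0.8660


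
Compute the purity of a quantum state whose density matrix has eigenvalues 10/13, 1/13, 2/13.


tr(rho^2) = sum of eigenvalues squared
= (10/13)^2 + (1/13)^2 + (2/13)^2
= (100 + 1 + 4) / 169
= 105/169
= 0.6213

0.6213


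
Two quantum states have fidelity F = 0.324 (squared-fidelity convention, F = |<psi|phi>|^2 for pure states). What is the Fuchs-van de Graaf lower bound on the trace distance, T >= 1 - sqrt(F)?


Fuchs-van de Graaf (squared-fidelity convention): 1 - sqrt(F) <= T <= sqrt(1 - F).
Lower bound: T >= 1 - sqrt(F)
sqrt(F) = sqrt(0.324) = 0.5692
T >= 1 - 0.5692
T >= 0.4308

0.4308


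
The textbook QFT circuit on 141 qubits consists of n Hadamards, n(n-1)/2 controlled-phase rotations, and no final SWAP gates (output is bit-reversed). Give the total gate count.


Hadamard gates: 141
Controlled rotations: n*(n-1)/2 = 141*140/2 = 9870
SWAP gates: 0 (omitted)
Total = 141 + 9870
= 10011

10011


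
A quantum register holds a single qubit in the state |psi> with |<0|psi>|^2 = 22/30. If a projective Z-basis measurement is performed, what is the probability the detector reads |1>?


|alpha|^2 = 22/30 = 0.7333
|beta|^2 = 1 - 22/30 = 8/30 = 0.2667
P(|1>) = |beta|^2 = 0.2667

0.2667


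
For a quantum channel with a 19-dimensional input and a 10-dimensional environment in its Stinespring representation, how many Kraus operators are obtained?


Tracing out the environment in an orthonormal basis {|i>_E} gives Kraus operators K_i = <i|_E U |0>_E.
Number of Kraus operators = dim(H_env) = d_env
= 10

10


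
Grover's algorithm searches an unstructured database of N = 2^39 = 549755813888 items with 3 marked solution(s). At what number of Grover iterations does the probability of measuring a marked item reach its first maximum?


After j Grover iterations the success probability is P(j) = sin^2((2j+1)*theta), where sin(theta) = sqrt(k/N).
N = 2^39 = 549755813888, k = 3
sin(theta) = sqrt(k/N) = 2.336015456e-06
theta = arcsin(sqrt(k/N)) = 2.336015456e-06 rad
P(j) reaches its first maximum when (2j+1)*theta is as close as possible to pi/2, i.e. j = round(pi/(4*theta) - 1/2).
pi/(4*theta) - 1/2 = 336212.2427
(For comparison, the common estimate pi/4 * sqrt(N/k) = 336212.7427; the exact maximiser is used here.)
Optimal iterations = 336212

336212


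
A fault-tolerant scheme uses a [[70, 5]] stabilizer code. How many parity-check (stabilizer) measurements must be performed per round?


For an [[n,k]] stabilizer code:
Number of stabilizer generators = n - k
= 70 - 5
= 65

65


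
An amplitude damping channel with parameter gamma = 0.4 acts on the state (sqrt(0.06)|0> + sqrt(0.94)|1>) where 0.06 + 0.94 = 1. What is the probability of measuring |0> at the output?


For amplitude damping with parameter gamma on state sqrt(a)|0> + sqrt(b)|1>:
alpha^2 = 0.06, beta^2 = 0.94
P(|0>) = alpha^2 + gamma * beta^2
= 0.06 + 0.4 * 0.94
= 0.06 + 0.3760
= 0.4360

0.4360


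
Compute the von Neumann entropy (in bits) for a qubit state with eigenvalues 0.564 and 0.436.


S = -p*log2(p) - (1-p)*log2(1-p)
p = 0.5640, 1-p = 0.4360
= -0.5640 * log2(0.5640) - 0.4360 * log2(0.4360)
= -(-0.4660) - (-0.5222)
= 0.9881

0.9881


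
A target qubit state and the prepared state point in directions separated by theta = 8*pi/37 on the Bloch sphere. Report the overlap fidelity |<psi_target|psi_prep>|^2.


For states separated by angle theta on Bloch sphere:
F = cos^2(theta/2)
theta = 8*pi/37 = 0.6793
theta/2 = 0.3396
cos(theta/2) = 0.9429
F = 0.8890

0.8890


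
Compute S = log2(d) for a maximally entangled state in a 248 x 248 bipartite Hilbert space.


For a maximally entangled state in d x d:
S = log2(d) = log2(248)
= 7.9542

7.9542


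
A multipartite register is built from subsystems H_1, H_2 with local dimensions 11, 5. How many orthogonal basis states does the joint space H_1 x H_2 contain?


dim(H_1 x H_2) = 11 * 5
= 55

55


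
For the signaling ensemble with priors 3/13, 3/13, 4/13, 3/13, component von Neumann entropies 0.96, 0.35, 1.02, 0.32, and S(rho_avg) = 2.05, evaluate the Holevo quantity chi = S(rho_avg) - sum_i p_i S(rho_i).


chi = S(rho) - sum_i p_i * S(rho_i)
Weighted entropy = 3/13 * 0.96 + 3/13 * 0.35 + 4/13 * 1.02 + 3/13 * 0.32
= 0.6900
chi = 2.05 - 0.6900
= 1.3600

1.3600


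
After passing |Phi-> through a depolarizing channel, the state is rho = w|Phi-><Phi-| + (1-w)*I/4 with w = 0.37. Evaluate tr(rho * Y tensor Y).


|Phi-> = (|00> - |11>)/sqrt(2)
For the pure Bell state, <Y_A Y_B> = +1 (Bell-state Pauli correlator).
The maximally-mixed part I/4 has tr(I/4 * P tensor P) = 0 for any traceless Pauli P.
So <Y_A Y_B>_rho = w * (+1) + (1 - w) * 0
= 0.37 * (+1)
= 0.3700

0.3700


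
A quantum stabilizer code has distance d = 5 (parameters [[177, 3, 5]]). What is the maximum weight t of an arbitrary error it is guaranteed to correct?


Code parameters: [[177, 3, 5]], distance d = 5.
Number of correctable errors = floor((d-1)/2)
= floor((5 - 1)/2)
= floor(4/2)
= 2

2


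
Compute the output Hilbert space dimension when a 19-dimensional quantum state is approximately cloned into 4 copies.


Output space = H^(tensor 4) where dim(H) = 19
dim = 19^4
= 361 (after 2 factors)
= 6859 (after 3 factors)
= 130321 (after 4 factors)
= 130321

130321


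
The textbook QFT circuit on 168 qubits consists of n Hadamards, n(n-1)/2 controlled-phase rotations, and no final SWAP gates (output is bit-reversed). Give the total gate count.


Hadamard gates: 168
Controlled rotations: n*(n-1)/2 = 168*167/2 = 14028
SWAP gates: 0 (omitted)
Total = 168 + 14028
= 14196

14196


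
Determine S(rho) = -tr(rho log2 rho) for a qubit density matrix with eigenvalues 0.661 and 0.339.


S = -p*log2(p) - (1-p)*log2(1-p)
p = 0.6610, 1-p = 0.3390
= -0.6610 * log2(0.6610) - 0.3390 * log2(0.3390)
= -(-0.3948) - (-0.5291)
= 0.9239

0.9239


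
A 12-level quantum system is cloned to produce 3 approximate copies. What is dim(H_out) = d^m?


Output space = H^(tensor 3) where dim(H) = 12
dim = 12^3
= 144 (after 2 factors)
= 1728 (after 3 factors)
= 1728

1728


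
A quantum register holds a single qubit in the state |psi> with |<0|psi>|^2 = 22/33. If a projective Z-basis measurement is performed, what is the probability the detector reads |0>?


|alpha|^2 = 22/33 = 0.6667
|beta|^2 = 1 - 22/33 = 11/33 = 0.3333
P(|0>) = |alpha|^2 = 0.6667

0.6667


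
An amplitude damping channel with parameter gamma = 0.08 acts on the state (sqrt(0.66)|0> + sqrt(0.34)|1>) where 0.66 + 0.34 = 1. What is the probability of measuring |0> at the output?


For amplitude damping with parameter gamma on state sqrt(a)|0> + sqrt(b)|1>:
alpha^2 = 0.66, beta^2 = 0.34
P(|0>) = alpha^2 + gamma * beta^2
= 0.66 + 0.08 * 0.34
= 0.66 + 0.0272
= 0.6872

0.6872


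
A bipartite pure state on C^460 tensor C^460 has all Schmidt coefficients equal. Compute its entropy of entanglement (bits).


For a maximally entangled state in d x d:
S = log2(d) = log2(460)
= 8.8455

8.8455


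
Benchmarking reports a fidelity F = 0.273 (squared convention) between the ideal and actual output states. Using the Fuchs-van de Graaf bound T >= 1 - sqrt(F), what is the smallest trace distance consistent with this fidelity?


Fuchs-van de Graaf (squared-fidelity convention): 1 - sqrt(F) <= T <= sqrt(1 - F).
Lower bound: T >= 1 - sqrt(F)
sqrt(F) = sqrt(0.273) = 0.5225
T >= 1 - 0.5225
T >= 0.4775

0.4775


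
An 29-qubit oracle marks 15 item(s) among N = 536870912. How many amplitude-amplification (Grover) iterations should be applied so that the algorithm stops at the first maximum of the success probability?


After j Grover iterations the success probability is P(j) = sin^2((2j+1)*theta), where sin(theta) = sqrt(k/N).
N = 2^29 = 536870912, k = 15
sin(theta) = sqrt(k/N) = 0.0001671516594
theta = arcsin(sqrt(k/N)) = 0.0001671516602 rad
P(j) reaches its first maximum when (2j+1)*theta is as close as possible to pi/2, i.e. j = round(pi/(4*theta) - 1/2).
pi/(4*theta) - 1/2 = 4698.2159
(For comparison, the common estimate pi/4 * sqrt(N/k) = 4698.7159; the exact maximiser is used here.)
Optimal iterations = 4698

4698


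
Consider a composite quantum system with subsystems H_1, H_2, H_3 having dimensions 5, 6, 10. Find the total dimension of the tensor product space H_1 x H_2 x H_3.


dim(H_1 x H_2 x H_3) = 5 * 6 * 10
= 30 * 10
= 300

300


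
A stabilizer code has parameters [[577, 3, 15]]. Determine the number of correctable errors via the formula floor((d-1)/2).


Code parameters: [[577, 3, 15]], distance d = 15.
Number of correctable errors = floor((d-1)/2)
= floor((15 - 1)/2)
= floor(14/2)
= 7

7


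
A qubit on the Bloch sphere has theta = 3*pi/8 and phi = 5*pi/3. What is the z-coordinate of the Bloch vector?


theta = 1.1781, phi = 5.2360
r_z = cos(theta) = 0.3827

0.3827


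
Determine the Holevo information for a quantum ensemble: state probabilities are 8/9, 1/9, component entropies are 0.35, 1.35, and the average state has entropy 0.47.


chi = S(rho) - sum_i p_i * S(rho_i)
Weighted entropy = 8/9 * 0.35 + 1/9 * 1.35
= 0.4611
chi = 0.47 - 0.4611
= 0.0089

0.0089


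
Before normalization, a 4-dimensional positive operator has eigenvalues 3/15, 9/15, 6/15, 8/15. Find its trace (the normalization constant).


tr(M) = sum of eigenvalues
= 3/15 + 9/15 + 6/15 + 8/15
= 26/15
= 1.7333

1.7333


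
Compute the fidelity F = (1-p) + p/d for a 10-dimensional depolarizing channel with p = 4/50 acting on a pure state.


F = (1-p) + p/d
= (1 - 0.0800) + 0.0800/10
= 0.9200 + 0.0080
= 0.9280

0.9280


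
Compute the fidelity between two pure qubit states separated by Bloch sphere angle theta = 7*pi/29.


For states separated by angle theta on Bloch sphere:
F = cos^2(theta/2)
theta = 7*pi/29 = 0.7583
theta/2 = 0.3792
cos(theta/2) = 0.9290
F = 0.8630

0.8630


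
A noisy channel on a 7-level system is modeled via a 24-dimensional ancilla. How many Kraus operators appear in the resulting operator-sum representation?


Tracing out the environment in an orthonormal basis {|i>_E} gives Kraus operators K_i = <i|_E U |0>_E.
Number of Kraus operators = dim(H_env) = d_env
= 24

24


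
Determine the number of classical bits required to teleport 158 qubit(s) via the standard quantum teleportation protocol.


Quantum teleportation requires 2 classical bits per qubit teleported.
158 qubit(s) -> 2 * 158 = 316 classical bits

316


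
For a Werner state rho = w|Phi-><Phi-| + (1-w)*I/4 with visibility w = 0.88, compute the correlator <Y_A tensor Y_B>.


|Phi-> = (|00> - |11>)/sqrt(2)
For the pure Bell state, <Y_A Y_B> = +1 (Bell-state Pauli correlator).
The maximally-mixed part I/4 has tr(I/4 * P tensor P) = 0 for any traceless Pauli P.
So <Y_A Y_B>_rho = w * (+1) + (1 - w) * 0
= 0.88 * (+1)
= 0.8800

0.8800


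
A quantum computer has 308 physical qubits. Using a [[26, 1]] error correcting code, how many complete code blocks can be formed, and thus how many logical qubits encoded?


Each code block uses 26 physical qubits for 1 logical qubit(s).
Number of complete blocks = floor(308 / 26) = 11
Logical qubits = 11 * 1
= 11

11


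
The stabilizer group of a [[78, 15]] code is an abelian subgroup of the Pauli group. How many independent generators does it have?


For an [[n,k]] stabilizer code:
Number of stabilizer generators = n - k
= 78 - 15
= 63

63


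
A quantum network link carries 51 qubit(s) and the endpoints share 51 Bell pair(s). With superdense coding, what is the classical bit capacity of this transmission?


Superdense coding allows 2 classical bits per shared entangled pair.
51 pair(s) -> 2 * 51 = 102 classical bits

102


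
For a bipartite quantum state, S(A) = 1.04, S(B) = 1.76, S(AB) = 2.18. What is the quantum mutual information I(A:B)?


I(A:B) = S(A) + S(B) - S(AB)
= 1.04 + 1.76 - 2.18
= 0.6200

0.6200


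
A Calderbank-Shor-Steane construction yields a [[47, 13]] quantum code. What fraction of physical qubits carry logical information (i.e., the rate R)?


Code rate R = k/n
= 13/47
= 0.2766

0.2766


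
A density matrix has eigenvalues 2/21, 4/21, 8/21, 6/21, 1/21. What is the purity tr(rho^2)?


tr(rho^2) = sum of eigenvalues squared
= (2/21)^2 + (4/21)^2 + (8/21)^2 + (6/21)^2 + (1/21)^2
= (4 + 16 + 64 + 36 + 1) / 441
= 121/441
= 0.2744

0.2744


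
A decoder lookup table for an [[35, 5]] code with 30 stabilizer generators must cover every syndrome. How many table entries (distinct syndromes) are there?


Each stabilizer generator gives a binary (+1 or -1) measurement outcome.
With 30 independent generators:
Total syndromes = 2^30
= 1073741824

1073741824


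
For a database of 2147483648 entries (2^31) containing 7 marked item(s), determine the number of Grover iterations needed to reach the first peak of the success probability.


After j Grover iterations the success probability is P(j) = sin^2((2j+1)*theta), where sin(theta) = sqrt(k/N).
N = 2^31 = 2147483648, k = 7
sin(theta) = sqrt(k/N) = 5.709316081e-05
theta = arcsin(sqrt(k/N)) = 5.709316084e-05 rad
P(j) reaches its first maximum when (2j+1)*theta is as close as possible to pi/2, i.e. j = round(pi/(4*theta) - 1/2).
pi/(4*theta) - 1/2 = 13755.9316
(For comparison, the common estimate pi/4 * sqrt(N/k) = 13756.4316; the exact maximiser is used here.)
Optimal iterations = 13756

13756
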